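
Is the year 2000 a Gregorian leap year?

2000 is a leap year (divisible by 400).

Yes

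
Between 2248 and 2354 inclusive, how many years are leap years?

Years divisible by 4: 2248, 2252, …, 2352 — 27 in all.
Of these, 2300 is divisible by 100 but not 400, so not leap.
Leap years: 27 − 1 = 26.

26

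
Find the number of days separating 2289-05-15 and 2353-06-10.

Day-of-year of May 15, 2289: 135.
Day-of-year of June 10, 2353: 161.
2289 has 365 days, so 365 − 135 = 230 days remain in 2289.
Full years 2290–2352: 48 common + 15 leap = 48×365 + 15×366 = 23010 days.
Total: 230 + 23010 + 161 = 23401 days.

23401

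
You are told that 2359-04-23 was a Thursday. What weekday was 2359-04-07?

Tuesday

Count forward from the earlier date (April 7, 2359) to the later (April 23, 2359):
Within April 2359: 23 − 7 = 16 days.
16 mod 7 = 2, so 2 days before Thursday is Tuesday.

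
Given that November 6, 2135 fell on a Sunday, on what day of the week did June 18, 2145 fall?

Friday

Day-of-year of November 6, 2135: 310.
Day-of-year of June 18, 2145: 169.
2135 has 365 days, so 365 − 310 = 55 days remain in 2135.
Full years 2136–2144: 6 common + 3 leap = 6×365 + 3×366 = 3288 days.
Total: 55 + 3288 + 169 = 3512 days.
3512 mod 7 = 5, so 5 days after Sunday is Friday.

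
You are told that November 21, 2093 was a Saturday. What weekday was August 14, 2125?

Tuesday

From November 21, 2093 to November 21, 2124: 31 years, of which 7 contain a Feb 29 — 24×365 + 7×366 = 11322 days.
(2100 is not a leap year (divisible by 100 but not 400).)
November 2124: 30 − 21 = 9 days remain.
Then December (31), January (31), February 2125 (28), March (31), April (30), May (31), June (30), July (31): 31 + 31 + 28 + 31 + 30 + 31 + 30 + 31 = 243 days.
August 1–14, 2125: 14 days.
Residual: 266 days.
Total: 11588 days.
11588 mod 7 = 3, so 3 days after Saturday is Tuesday.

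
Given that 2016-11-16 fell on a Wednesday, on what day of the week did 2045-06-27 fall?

Tuesday

Day-of-year of November 16, 2016: 321.
Day-of-year of June 27, 2045: 178.
2016 has 366 days, so 366 − 321 = 45 days remain in 2016.
Full years 2017–2044: 21 common + 7 leap = 21×365 + 7×366 = 10227 days.
Total: 45 + 10227 + 178 = 10450 days.
10450 mod 7 = 6, so 6 days after Wednesday is Tuesday.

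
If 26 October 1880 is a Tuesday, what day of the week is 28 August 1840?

Friday

Count forward from the earlier date (August 28, 1840) to the later (October 26, 1880):
From August 28, 1840 to August 28, 1880: 40 years, of which 10 contain a Feb 29 — 30×365 + 10×366 = 14610 days.
August 1880: 31 − 28 = 3 days remain.
Then September (30): 30 days.
October 1–26, 1880: 26 days.
Residual: 59 days.
Total: 14669 days.
14669 mod 7 = 4, so 4 days before Tuesday is Friday.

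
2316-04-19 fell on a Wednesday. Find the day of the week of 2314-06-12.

Friday

Count forward from the earlier date (June 12, 2314) to the later (April 19, 2316):
June 2314: 30 − 12 = 18 days remain.
Then 21 full months totalling 640 days.
April 1–19, 2316: 19 days.
Total: 18 + 640 + 19 = 677 days.
677 mod 7 = 5, so 5 days before Wednesday is Friday.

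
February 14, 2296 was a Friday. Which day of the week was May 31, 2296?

February 2296: 29 − 14 = 15 days remain (2296 is a leap year, so February has 29 days).
Then March (31), April (30): 31 + 30 = 61 days.
May 1–31, 2296: 31 days.
Total: 15 + 61 + 31 = 107 days.
107 mod 7 = 2, so 2 days after Friday is Sunday.

Sunday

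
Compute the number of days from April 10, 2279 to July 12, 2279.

April 2279: 30 − 10 = 20 days remain.
Then May (31), June (30): 31 + 30 = 61 days.
July 1–12, 2279: 12 days.
Total: 20 + 61 + 12 = 93 days.

93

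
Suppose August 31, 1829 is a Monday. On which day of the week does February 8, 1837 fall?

Day-of-year of August 31, 1829: 243.
Day-of-year of February 8, 1837: 39.
1829 has 365 days, so 365 − 243 = 122 days remain in 1829.
Full years 1830–1836: 5 common + 2 leap = 5×365 + 2×366 = 2557 days.
Total: 122 + 2557 + 39 = 2718 days.
2718 mod 7 = 2, so 2 days after Monday is Wednesday.

Wednesday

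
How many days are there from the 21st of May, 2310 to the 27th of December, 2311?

May 21, 2310 → May 21, 2311: 365 days.
May 2311: 31 − 21 = 10 days remain.
Then June (30), July (31), August (31), September (30), October (31), November (30): 30 + 31 + 31 + 30 + 31 + 30 = 183 days.
December 1–27, 2311: 27 days.
Residual: 220 days.
Total: 585 days.

585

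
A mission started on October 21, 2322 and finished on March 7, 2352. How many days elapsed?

Day-of-year of October 21, 2322: 294.
Day-of-year of March 7, 2352: 67.
2322 has 365 days, so 365 − 294 = 71 days remain in 2322.
Full years 2323–2351: 22 common + 7 leap = 22×365 + 7×366 = 10592 days.
Total: 71 + 10592 + 67 = 10730 days.

10730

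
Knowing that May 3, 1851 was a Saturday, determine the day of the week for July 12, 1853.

May 3, 1851 → May 3, 1852: 366 days (1852 is a leap year).
May 3, 1852 → May 3, 1853: 365 days.
May 1853: 31 − 3 = 28 days remain.
Then June (30): 30 days.
July 1–12, 1853: 12 days.
Residual: 70 days.
Total: 801 days.
801 mod 7 = 3, so 3 days after Saturday is Tuesday.

Tuesday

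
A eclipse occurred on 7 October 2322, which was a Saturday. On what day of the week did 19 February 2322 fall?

Count forward from the earlier date (February 19, 2322) to the later (October 7, 2322):
February 2322: 28 − 19 = 9 days remain (2322 is not a leap year, so February has 28 days).
Then March (31), April (30), May (31), June (30), July (31), August (31), September (30): 31 + 30 + 31 + 30 + 31 + 31 + 30 = 214 days.
October 1–7, 2322: 7 days.
Total: 9 + 214 + 7 = 230 days.
230 mod 7 = 6, so 6 days before Saturday is Sunday.

Sunday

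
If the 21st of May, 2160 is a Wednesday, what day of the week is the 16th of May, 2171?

Thursday

Day-of-year of May 21, 2160: 142.
Day-of-year of May 16, 2171: 136.
2160 has 366 days, so 366 − 142 = 224 days remain in 2160.
Full years 2161–2170: 8 common + 2 leap = 8×365 + 2×366 = 3652 days.
Total: 224 + 3652 + 136 = 4012 days.
4012 mod 7 = 1, so 1 day after Wednesday is Thursday.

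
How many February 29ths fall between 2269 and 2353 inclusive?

20

Years divisible by 4: 2272, 2276, …, 2352 — 21 in all.
Of these, 2300 is divisible by 100 but not 400, so not leap.
Leap years: 21 − 1 = 20.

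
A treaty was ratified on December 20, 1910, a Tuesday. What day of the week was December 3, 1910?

Count forward from the earlier date (December 3, 1910) to the later (December 20, 1910):
Within December 1910: 20 − 3 = 17 days.
17 mod 7 = 3, so 3 days before Tuesday is Saturday.

Saturday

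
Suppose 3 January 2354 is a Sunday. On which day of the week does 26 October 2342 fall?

Count forward from the earlier date (October 26, 2342) to the later (January 3, 2354):
Day-of-year of October 26, 2342: 299.
Day-of-year of January 3, 2354: 3.
2342 has 365 days, so 365 − 299 = 66 days remain in 2342.
Full years 2343–2353: 8 common + 3 leap = 8×365 + 3×366 = 4018 days.
Total: 66 + 4018 + 3 = 4087 days.
4087 mod 7 = 6, so 6 days before Sunday is Monday.

Monday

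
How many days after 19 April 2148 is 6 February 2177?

From April 19, 2148 to April 19, 2176: 28 years, of which 7 contain a Feb 29 — 21×365 + 7×366 = 10227 days.
April 2176: 30 − 19 = 11 days remain.
Then 9 full months totalling 276 days.
February 1–6, 2177: 6 days (2177 is not a leap year).
Residual: 293 days.
Total: 10520 days.

10520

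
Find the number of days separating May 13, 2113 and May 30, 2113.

17

Within May 2113: 30 − 13 = 17 days.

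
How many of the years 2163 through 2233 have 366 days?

Years divisible by 4: 2164, 2168, …, 2232 — 18 in all.
Of these, 2200 is divisible by 100 but not 400, so not leap.
Leap years: 18 − 1 = 17.

17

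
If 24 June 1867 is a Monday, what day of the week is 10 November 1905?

From June 24, 1867 to June 24, 1905: 38 years, of which 9 contain a Feb 29 — 29×365 + 9×366 = 13879 days.
(1900 is not a leap year (divisible by 100 but not 400).)
June 1905: 30 − 24 = 6 days remain.
Then July (31), August (31), September (30), October (31): 31 + 31 + 30 + 31 = 123 days.
November 1–10, 1905: 10 days.
Residual: 139 days.
Total: 14018 days.
14018 mod 7 = 4, so 4 days after Monday is Friday.

Friday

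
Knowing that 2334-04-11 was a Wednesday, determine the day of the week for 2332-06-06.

Monday

Count forward from the earlier date (June 6, 2332) to the later (April 11, 2334):
Day-of-year of June 6, 2332: 158.
Day-of-year of April 11, 2334: 101.
2332 has 366 days, so 366 − 158 = 208 days remain in 2332.
Full years: 2333: 365. Sum = 365.
Total: 208 + 365 + 101 = 674 days.
674 mod 7 = 2, so 2 days before Wednesday is Monday.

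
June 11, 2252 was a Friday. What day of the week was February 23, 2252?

Monday

Count forward from the earlier date (February 23, 2252) to the later (June 11, 2252):
February 2252: 29 − 23 = 6 days remain (2252 is a leap year, so February has 29 days).
Then March (31), April (30), May (31): 31 + 30 + 31 = 92 days.
June 1–11, 2252: 11 days.
Total: 6 + 92 + 11 = 109 days.
109 mod 7 = 4, so 4 days before Friday is Monday.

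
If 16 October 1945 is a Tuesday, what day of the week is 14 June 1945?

Count forward from the earlier date (June 14, 1945) to the later (October 16, 1945):
June 1945: 30 − 14 = 16 days remain.
Then July (31), August (31), September (30): 31 + 31 + 30 = 92 days.
October 1–16, 1945: 16 days.
Total: 16 + 92 + 16 = 124 days.
124 mod 7 = 5, so 5 days before Tuesday is Thursday.

Thursday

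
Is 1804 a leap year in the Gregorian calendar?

1804 is a leap year.

Yes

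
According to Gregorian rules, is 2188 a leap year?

2188 is a leap year.

Yes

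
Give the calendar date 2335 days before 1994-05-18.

1987-12-26

Count 2335 days before May 18, 1994:
December 26, 1987 → December 26, 1988: 366 days (1988 is a leap year).
December 26, 1988 → December 26, 1989: 365 days.
December 26, 1989 → December 26, 1990: 365 days.
December 26, 1990 → December 26, 1991: 365 days.
December 26, 1991 → December 26, 1992: 366 days (1992 is a leap year).
December 26, 1992 → December 26, 1993: 365 days.
December 1993: 31 − 26 = 5 days remain.
Then January (31), February 1994 (28), March (31), April (30): 31 + 28 + 31 + 30 = 120 days.
May 1–18, 1994: 18 days.
Residual: 143 days.
Total: 2335 days.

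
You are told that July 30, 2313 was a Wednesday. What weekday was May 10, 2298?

Tuesday

Count forward from the earlier date (May 10, 2298) to the later (July 30, 2313):
From May 10, 2298 to May 10, 2313: 15 years, of which 3 contain a Feb 29 — 12×365 + 3×366 = 5478 days.
(2300 is not a leap year (divisible by 100 but not 400).)
May 2313: 31 − 10 = 21 days remain.
Then June (30): 30 days.
July 1–30, 2313: 30 days.
Residual: 81 days.
Total: 5559 days.
5559 mod 7 = 1, so 1 day before Wednesday is Tuesday.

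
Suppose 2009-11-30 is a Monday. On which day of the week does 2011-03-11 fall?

November 30, 2009 → November 30, 2010: 365 days.
November 2010: 30 − 30 = 0 days remain.
Then December (31), January (31), February 2011 (28): 31 + 31 + 28 = 90 days.
March 1–11, 2011: 11 days.
Residual: 101 days.
Total: 466 days.
466 mod 7 = 4, so 4 days after Monday is Friday.

Friday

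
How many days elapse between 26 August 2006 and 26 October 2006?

August 2006: 31 − 26 = 5 days remain.
Then September (30): 30 days.
October 1–26, 2006: 26 days.
Total: 5 + 30 + 26 = 61 days.

61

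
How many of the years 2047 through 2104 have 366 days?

Years divisible by 4: 2048, 2052, …, 2104 — 15 in all.
Of these, 2100 is divisible by 100 but not 400, so not leap.
Leap years: 15 − 1 = 14.

14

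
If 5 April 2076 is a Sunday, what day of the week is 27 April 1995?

Thursday

Count forward from the earlier date (April 27, 1995) to the later (April 5, 2076):
From April 27, 1995 to April 27, 2075: 80 years, of which 20 contain a Feb 29 — 60×365 + 20×366 = 29220 days.
(2000 is a leap year (divisible by 400).)
April 2075: 30 − 27 = 3 days remain.
Then 11 full months totalling 336 days.
April 1–5, 2076: 5 days.
Residual: 344 days.
Total: 29564 days.
29564 mod 7 = 3, so 3 days before Sunday is Thursday.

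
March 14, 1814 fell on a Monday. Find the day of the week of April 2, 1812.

Count forward from the earlier date (April 2, 1812) to the later (March 14, 1814):
April 1812: 30 − 2 = 28 days remain.
Then 22 full months totalling 669 days.
March 1–14, 1814: 14 days.
Total: 28 + 669 + 14 = 711 days.
711 mod 7 = 4, so 4 days before Monday is Thursday.

Thursday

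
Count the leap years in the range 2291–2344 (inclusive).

Years divisible by 4: 2292, 2296, …, 2344 — 14 in all.
Of these, 2300 is divisible by 100 but not 400, so not leap.
Leap years: 14 − 1 = 13.

13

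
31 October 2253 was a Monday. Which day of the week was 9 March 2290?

Day-of-year of October 31, 2253: 304.
Day-of-year of March 9, 2290: 68.
2253 has 365 days, so 365 − 304 = 61 days remain in 2253.
Full years 2254–2289: 27 common + 9 leap = 27×365 + 9×366 = 13149 days.
Total: 61 + 13149 + 68 = 13278 days.
13278 mod 7 = 6, so 6 days after Monday is Sunday.

Sunday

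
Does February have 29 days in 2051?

No

2051 is not a leap year.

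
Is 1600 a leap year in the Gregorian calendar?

1600 is a leap year (divisible by 400).

Yes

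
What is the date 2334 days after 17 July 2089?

7 December 2095

Count 2334 days after July 17, 2089:
July 17, 2089 → July 17, 2090: 365 days.
July 17, 2090 → July 17, 2091: 365 days.
July 17, 2091 → July 17, 2092: 366 days (2092 is a leap year).
July 17, 2092 → July 17, 2093: 365 days.
July 17, 2093 → July 17, 2094: 365 days.
July 17, 2094 → July 17, 2095: 365 days.
July 2095: 31 − 17 = 14 days remain.
Then August (31), September (30), October (31), November (30): 31 + 30 + 31 + 30 = 122 days.
December 1–7, 2095: 7 days.
Residual: 143 days.
Total: 2334 days.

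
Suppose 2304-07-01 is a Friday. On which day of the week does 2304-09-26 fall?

Monday

July 2304: 31 − 1 = 30 days remain.
Then August (31): 31 days.
September 1–26, 2304: 26 days.
Total: 30 + 31 + 26 = 87 days.
87 mod 7 = 3, so 3 days after Friday is Monday.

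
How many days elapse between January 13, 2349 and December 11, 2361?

From January 13, 2349 to January 13, 2361: 12 years, of which 3 contain a Feb 29 — 9×365 + 3×366 = 4383 days.
January 2361: 31 − 13 = 18 days remain.
Then 10 full months totalling 303 days.
December 1–11, 2361: 11 days.
Residual: 332 days.
Total: 4715 days.

4715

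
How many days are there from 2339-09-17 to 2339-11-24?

September 2339: 30 − 17 = 13 days remain.
Then October (31): 31 days.
November 1–24, 2339: 24 days.
Total: 13 + 31 + 24 = 68 days.

68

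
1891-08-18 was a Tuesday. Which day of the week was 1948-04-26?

Monday

Day-of-year of August 18, 1891: 230.
Day-of-year of April 26, 1948: 117.
1891 has 365 days, so 365 − 230 = 135 days remain in 1891.
Full years 1892–1947: 43 common + 13 leap = 43×365 + 13×366 = 20453 days.
Total: 135 + 20453 + 117 = 20705 days.
20705 mod 7 = 6, so 6 days after Tuesday is Monday.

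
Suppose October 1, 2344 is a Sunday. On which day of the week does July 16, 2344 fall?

Sunday

Count forward from the earlier date (July 16, 2344) to the later (October 1, 2344):
July 2344: 31 − 16 = 15 days remain.
Then August (31), September (30): 31 + 30 = 61 days.
October 1, 2344: 1 day.
Total: 15 + 61 + 1 = 77 days.
77 is a multiple of 7, so July 16, 2344 falls on the same weekday: Sunday.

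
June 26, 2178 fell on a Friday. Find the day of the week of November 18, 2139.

Wednesday

Count forward from the earlier date (November 18, 2139) to the later (June 26, 2178):
Day-of-year of November 18, 2139: 322.
Day-of-year of June 26, 2178: 177.
2139 has 365 days, so 365 − 322 = 43 days remain in 2139.
Full years 2140–2177: 28 common + 10 leap = 28×365 + 10×366 = 13880 days.
Total: 43 + 13880 + 177 = 14100 days.
14100 mod 7 = 2, so 2 days before Friday is Wednesday.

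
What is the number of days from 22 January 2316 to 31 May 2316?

130

January 2316: 31 − 22 = 9 days remain.
Then February 2316 (29), March (31), April (30): 29 + 31 + 30 = 90 days.
May 1–31, 2316: 31 days.
Total: 9 + 90 + 31 = 130 days.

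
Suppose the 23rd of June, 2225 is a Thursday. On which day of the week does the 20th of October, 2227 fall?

Saturday

June 23, 2225 → June 23, 2226: 365 days.
June 23, 2226 → June 23, 2227: 365 days.
June 2227: 30 − 23 = 7 days remain.
Then July (31), August (31), September (30): 31 + 31 + 30 = 92 days.
October 1–20, 2227: 20 days.
Residual: 119 days.
Total: 849 days.
849 mod 7 = 2, so 2 days after Thursday is Saturday.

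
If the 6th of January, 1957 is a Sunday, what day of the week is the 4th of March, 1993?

Thursday

Day-of-year of January 6, 1957: 6.
Day-of-year of March 4, 1993: 63.
1957 has 365 days, so 365 − 6 = 359 days remain in 1957.
Full years 1958–1992: 26 common + 9 leap = 26×365 + 9×366 = 12784 days.
Total: 359 + 12784 + 63 = 13206 days.
13206 mod 7 = 4, so 4 days after Sunday is Thursday.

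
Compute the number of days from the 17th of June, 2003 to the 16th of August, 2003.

60

June 2003: 30 − 17 = 13 days remain.
Then July (31): 31 days.
August 1–16, 2003: 16 days.
Total: 13 + 31 + 16 = 60 days.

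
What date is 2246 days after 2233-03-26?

2239-05-20

Count 2246 days after March 26, 2233:
March 26, 2233 → March 26, 2234: 365 days.
March 26, 2234 → March 26, 2235: 365 days.
March 26, 2235 → March 26, 2236: 366 days (2236 is a leap year).
March 26, 2236 → March 26, 2237: 365 days.
March 26, 2237 → March 26, 2238: 365 days.
March 26, 2238 → March 26, 2239: 365 days.
March 2239: 31 − 26 = 5 days remain.
Then April (30): 30 days.
May 1–20, 2239: 20 days.
Residual: 55 days.
Total: 2246 days.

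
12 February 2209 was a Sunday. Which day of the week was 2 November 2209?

February 2209: 28 − 12 = 16 days remain (2209 is not a leap year, so February has 28 days).
Then March (31), April (30), May (31), June (30), July (31), August (31), September (30), October (31): 31 + 30 + 31 + 30 + 31 + 31 + 30 + 31 = 245 days.
November 1–2, 2209: 2 days.
Total: 16 + 245 + 2 = 263 days.
263 mod 7 = 4, so 4 days after Sunday is Thursday.

Thursday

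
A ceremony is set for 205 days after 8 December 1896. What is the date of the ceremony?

1 July 1897

Count 205 days after December 8, 1896:
Day-of-year of December 8, 1896: 343.
Day-of-year of July 1, 1897: 182.
1896 has 366 days, so 366 − 343 = 23 days remain in 1896.
Total: 23 + 182 = 205 days.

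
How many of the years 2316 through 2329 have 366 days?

Years divisible by 4 in [2316, 2329]: 2316, 2320, 2324, 2328.
No century exceptions apply. Count: 4.

4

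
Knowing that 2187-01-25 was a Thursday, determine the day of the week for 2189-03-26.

Thursday

January 2187: 31 − 25 = 6 days remain.
Then 25 full months totalling 759 days.
March 1–26, 2189: 26 days.
Total: 6 + 759 + 26 = 791 days.
791 is a multiple of 7, so 2189-03-26 falls on the same weekday: Thursday.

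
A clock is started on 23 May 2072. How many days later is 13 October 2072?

May 2072: 31 − 23 = 8 days remain.
Then June (30), July (31), August (31), September (30): 30 + 31 + 31 + 30 = 122 days.
October 1–13, 2072: 13 days.
Total: 8 + 122 + 13 = 143 days.

143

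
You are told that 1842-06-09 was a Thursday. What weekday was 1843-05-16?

Tuesday

June 1842: 30 − 9 = 21 days remain.
Then 10 full months totalling 304 days.
May 1–16, 1843: 16 days.
Total: 21 + 304 + 16 = 341 days.
341 mod 7 = 5, so 5 days after Thursday is Tuesday.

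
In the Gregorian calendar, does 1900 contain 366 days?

No

1900 is not a leap year (divisible by 100 but not 400).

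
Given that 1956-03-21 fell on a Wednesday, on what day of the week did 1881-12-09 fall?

Count forward from the earlier date (December 9, 1881) to the later (March 21, 1956):
From December 9, 1881 to December 9, 1955: 74 years, of which 17 contain a Feb 29 — 57×365 + 17×366 = 27027 days.
(1900 is not a leap year (divisible by 100 but not 400).)
December 1955: 31 − 9 = 22 days remain.
Then January (31), February 1956 (29): 31 + 29 = 60 days.
March 1–21, 1956: 21 days.
Residual: 103 days.
Total: 27130 days.
27130 mod 7 = 5, so 5 days before Wednesday is Friday.

Friday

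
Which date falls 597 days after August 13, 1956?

April 2, 1958

Count 597 days after August 13, 1956:
August 13, 1956 → August 13, 1957: 365 days.
August 1957: 31 − 13 = 18 days remain.
Then September (30), October (31), November (30), December (31), January (31), February 1958 (28), March (31): 30 + 31 + 30 + 31 + 31 + 28 + 31 = 212 days.
April 1–2, 1958: 2 days.
Residual: 232 days.
Total: 597 days.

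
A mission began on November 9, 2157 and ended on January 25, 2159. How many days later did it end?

442

Day-of-year of November 9, 2157: 313.
Day-of-year of January 25, 2159: 25.
2157 has 365 days, so 365 − 313 = 52 days remain in 2157.
Full years: 2158: 365. Sum = 365.
Total: 52 + 365 + 25 = 442 days.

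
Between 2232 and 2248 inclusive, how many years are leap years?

Years divisible by 4 in [2232, 2248]: 2232, 2236, 2240, 2244, 2248.
No century exceptions apply. Count: 5.

5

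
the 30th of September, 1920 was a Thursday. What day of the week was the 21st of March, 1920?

Sunday

Count forward from the earlier date (March 21, 1920) to the later (September 30, 1920):
March 1920: 31 − 21 = 10 days remain.
Then April (30), May (31), June (30), July (31), August (31): 30 + 31 + 30 + 31 + 31 = 153 days.
September 1–30, 1920: 30 days.
Total: 10 + 153 + 30 = 193 days.
193 mod 7 = 4, so 4 days before Thursday is Sunday.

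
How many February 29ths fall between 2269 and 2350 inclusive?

19

Years divisible by 4: 2272, 2276, …, 2348 — 20 in all.
Of these, 2300 is divisible by 100 but not 400, so not leap.
Leap years: 20 − 1 = 19.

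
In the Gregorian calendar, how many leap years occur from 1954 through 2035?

Years divisible by 4: 1956, 1960, …, 2032 — 20 in all.
2000 is divisible by 400, so still leap.
No century exceptions apply. Count: 20.

20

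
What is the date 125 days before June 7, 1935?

February 2, 1935

Count 125 days before June 7, 1935:
February 1935: 28 − 2 = 26 days remain (1935 is not a leap year, so February has 28 days).
Then March (31), April (30), May (31): 31 + 30 + 31 = 92 days.
June 1–7, 1935: 7 days.
Total: 26 + 92 + 7 = 125 days.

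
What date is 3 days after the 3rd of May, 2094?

the 6th of May, 2094

Count 3 days after May 3, 2094:
Within May 2094: 6 − 3 = 3 days.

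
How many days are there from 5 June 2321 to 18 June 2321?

13

Within June 2321: 18 − 5 = 13 days.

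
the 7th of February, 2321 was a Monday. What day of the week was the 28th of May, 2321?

February 2321: 28 − 7 = 21 days remain (2321 is not a leap year, so February has 28 days).
Then March (31), April (30): 31 + 30 = 61 days.
May 1–28, 2321: 28 days.
Total: 21 + 61 + 28 = 110 days.
110 mod 7 = 5, so 5 days after Monday is Saturday.

Saturday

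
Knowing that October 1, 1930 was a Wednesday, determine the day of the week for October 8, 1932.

October 1, 1930 → October 1, 1931: 365 days.
October 1, 1931 → October 1, 1932: 366 days (1932 is a leap year).
Within October 1932: 8 − 1 = 7 days.
Total: 738 days.
738 mod 7 = 3, so 3 days after Wednesday is Saturday.

Saturday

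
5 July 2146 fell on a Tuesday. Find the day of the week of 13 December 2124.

Count forward from the earlier date (December 13, 2124) to the later (July 5, 2146):
From December 13, 2124 to December 13, 2145: 21 years, of which 5 contain a Feb 29 — 16×365 + 5×366 = 7670 days.
December 2145: 31 − 13 = 18 days remain.
Then January (31), February 2146 (28), March (31), April (30), May (31), June (30): 31 + 28 + 31 + 30 + 31 + 30 = 181 days.
July 1–5, 2146: 5 days.
Residual: 204 days.
Total: 7874 days.
7874 mod 7 = 6, so 6 days before Tuesday is Wednesday.

Wednesday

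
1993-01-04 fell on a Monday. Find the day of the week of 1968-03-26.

Tuesday

Count forward from the earlier date (March 26, 1968) to the later (January 4, 1993):
From March 26, 1968 to March 26, 1992: 24 years, of which 6 contain a Feb 29 — 18×365 + 6×366 = 8766 days.
March 1992: 31 − 26 = 5 days remain.
Then 9 full months totalling 275 days.
January 1–4, 1993: 4 days.
Residual: 284 days.
Total: 9050 days.
9050 mod 7 = 6, so 6 days before Monday is Tuesday.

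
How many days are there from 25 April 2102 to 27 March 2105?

1067

Day-of-year of April 25, 2102: 115.
Day-of-year of March 27, 2105: 86.
2102 has 365 days, so 365 − 115 = 250 days remain in 2102.
Full years: 2103: 365; 2104: 366. Sum = 731.
Total: 250 + 731 + 86 = 1067 days.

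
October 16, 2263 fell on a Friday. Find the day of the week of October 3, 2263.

Count forward from the earlier date (October 3, 2263) to the later (October 16, 2263):
Within October 2263: 16 − 3 = 13 days.
13 mod 7 = 6, so 6 days before Friday is Saturday.

Saturday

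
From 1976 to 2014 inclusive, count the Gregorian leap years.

10

Years divisible by 4 in [1976, 2014]: 1976, 1980, 1984, 1988, 1992, 1996, 2000, 2004, 2008, 2012.
2000 is divisible by 400, so still leap.
No century exceptions apply. Count: 10.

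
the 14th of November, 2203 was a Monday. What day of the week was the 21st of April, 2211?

Day-of-year of November 14, 2203: 318.
Day-of-year of April 21, 2211: 111.
2203 has 365 days, so 365 − 318 = 47 days remain in 2203.
Full years 2204–2210: 5 common + 2 leap = 5×365 + 2×366 = 2557 days.
Total: 47 + 2557 + 111 = 2715 days.
2715 mod 7 = 6, so 6 days after Monday is Sunday.

Sunday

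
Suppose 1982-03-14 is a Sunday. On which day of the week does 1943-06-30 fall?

Count forward from the earlier date (June 30, 1943) to the later (March 14, 1982):
Day-of-year of June 30, 1943: 181.
Day-of-year of March 14, 1982: 73.
1943 has 365 days, so 365 − 181 = 184 days remain in 1943.
Full years 1944–1981: 28 common + 10 leap = 28×365 + 10×366 = 13880 days.
Total: 184 + 13880 + 73 = 14137 days.
14137 mod 7 = 4, so 4 days before Sunday is Wednesday.

Wednesday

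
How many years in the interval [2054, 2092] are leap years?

Years divisible by 4 in [2054, 2092]: 2056, 2060, 2064, 2068, 2072, 2076, 2080, 2084, 2088, 2092.
No century exceptions apply. Count: 10.

10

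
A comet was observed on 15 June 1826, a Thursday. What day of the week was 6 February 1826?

Count forward from the earlier date (February 6, 1826) to the later (June 15, 1826):
February 1826: 28 − 6 = 22 days remain (1826 is not a leap year, so February has 28 days).
Then March (31), April (30), May (31): 31 + 30 + 31 = 92 days.
June 1–15, 1826: 15 days.
Total: 22 + 92 + 15 = 129 days.
129 mod 7 = 3, so 3 days before Thursday is Monday.

Monday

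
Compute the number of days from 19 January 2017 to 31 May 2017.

January 2017: 31 − 19 = 12 days remain.
Then February 2017 (28), March (31), April (30): 28 + 31 + 30 = 89 days.
May 1–31, 2017: 31 days.
Total: 12 + 89 + 31 = 132 days.

132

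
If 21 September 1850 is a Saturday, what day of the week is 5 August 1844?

Monday

Count forward from the earlier date (August 5, 1844) to the later (September 21, 1850):
August 5, 1844 → August 5, 1845: 365 days.
August 5, 1845 → August 5, 1846: 365 days.
August 5, 1846 → August 5, 1847: 365 days.
August 5, 1847 → August 5, 1848: 366 days (1848 is a leap year).
August 5, 1848 → August 5, 1849: 365 days.
August 5, 1849 → August 5, 1850: 365 days.
August 1850: 31 − 5 = 26 days remain.
September 1–21, 1850: 21 days.
Residual: 47 days.
Total: 2238 days.
2238 mod 7 = 5, so 5 days before Saturday is Monday.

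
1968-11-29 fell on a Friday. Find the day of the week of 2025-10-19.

From November 29, 1968 to November 29, 2024: 56 years, of which 14 contain a Feb 29 — 42×365 + 14×366 = 20454 days.
(2000 is a leap year (divisible by 400).)
November 2024: 30 − 29 = 1 day remains.
Then 10 full months totalling 304 days.
October 1–19, 2025: 19 days.
Residual: 324 days.
Total: 20778 days.
20778 mod 7 = 2, so 2 days after Friday is Sunday.

Sunday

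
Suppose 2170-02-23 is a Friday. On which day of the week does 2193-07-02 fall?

Tuesday

Day-of-year of February 23, 2170: 54.
Day-of-year of July 2, 2193: 183.
2170 has 365 days, so 365 − 54 = 311 days remain in 2170.
Full years 2171–2192: 16 common + 6 leap = 16×365 + 6×366 = 8036 days.
Total: 311 + 8036 + 183 = 8530 days.
8530 mod 7 = 4, so 4 days after Friday is Tuesday.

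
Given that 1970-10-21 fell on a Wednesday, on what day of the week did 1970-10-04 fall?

Sunday

Count forward from the earlier date (October 4, 1970) to the later (October 21, 1970):
Within October 1970: 21 − 4 = 17 days.
17 mod 7 = 3, so 3 days before Wednesday is Sunday.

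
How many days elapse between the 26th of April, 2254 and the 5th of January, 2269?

5368

Day-of-year of April 26, 2254: 116.
Day-of-year of January 5, 2269: 5.
2254 has 365 days, so 365 − 116 = 249 days remain in 2254.
Full years 2255–2268: 10 common + 4 leap = 10×365 + 4×366 = 5114 days.
Total: 249 + 5114 + 5 = 5368 days.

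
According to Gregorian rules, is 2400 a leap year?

2400 is a leap year (divisible by 400).

Yes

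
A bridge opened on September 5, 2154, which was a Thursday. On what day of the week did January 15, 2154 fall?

Tuesday

Count forward from the earlier date (January 15, 2154) to the later (September 5, 2154):
January 2154: 31 − 15 = 16 days remain.
Then February 2154 (28), March (31), April (30), May (31), June (30), July (31), August (31): 28 + 31 + 30 + 31 + 30 + 31 + 31 = 212 days.
September 1–5, 2154: 5 days.
Total: 16 + 212 + 5 = 233 days.
233 mod 7 = 2, so 2 days before Thursday is Tuesday.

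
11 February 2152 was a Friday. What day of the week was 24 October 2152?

February 2152: 29 − 11 = 18 days remain (2152 is a leap year, so February has 29 days).
Then March (31), April (30), May (31), June (30), July (31), August (31), September (30): 31 + 30 + 31 + 30 + 31 + 31 + 30 = 214 days.
October 1–24, 2152: 24 days.
Total: 18 + 214 + 24 = 256 days.
256 mod 7 = 4, so 4 days after Friday is Tuesday.

Tuesday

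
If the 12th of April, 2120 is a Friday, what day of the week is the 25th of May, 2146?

Day-of-year of April 12, 2120: 103.
Day-of-year of May 25, 2146: 145.
2120 has 366 days, so 366 − 103 = 263 days remain in 2120.
Full years 2121–2145: 19 common + 6 leap = 19×365 + 6×366 = 9131 days.
Total: 263 + 9131 + 145 = 9539 days.
9539 mod 7 = 5, so 5 days after Friday is Wednesday.

Wednesday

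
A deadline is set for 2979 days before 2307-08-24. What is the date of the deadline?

2299-06-27

Count 2979 days before August 24, 2307:
From June 27, 2299 to June 27, 2307: 8 years, of which 1 contains a Feb 29 — 7×365 + 1×366 = 2921 days.
(2300 is not a leap year (divisible by 100 but not 400).)
June 2307: 30 − 27 = 3 days remain.
Then July (31): 31 days.
August 1–24, 2307: 24 days.
Residual: 58 days.
Total: 2979 days.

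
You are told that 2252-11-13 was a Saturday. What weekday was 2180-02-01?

Count forward from the earlier date (February 1, 2180) to the later (November 13, 2252):
From February 1, 2180 to February 1, 2252: 72 years, of which 17 contain a Feb 29 — 55×365 + 17×366 = 26297 days.
(2200 is not a leap year (divisible by 100 but not 400).)
February 2252: 29 − 1 = 28 days remain (2252 is a leap year, so February has 29 days).
Then March (31), April (30), May (31), June (30), July (31), August (31), September (30), October (31): 31 + 30 + 31 + 30 + 31 + 31 + 30 + 31 = 245 days.
November 1–13, 2252: 13 days.
Residual: 286 days.
Total: 26583 days.
26583 mod 7 = 4, so 4 days before Saturday is Tuesday.

Tuesday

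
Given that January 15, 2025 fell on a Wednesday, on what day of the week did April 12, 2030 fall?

Friday

January 15, 2025 → January 15, 2026: 365 days.
January 15, 2026 → January 15, 2027: 365 days.
January 15, 2027 → January 15, 2028: 365 days.
January 15, 2028 → January 15, 2029: 366 days (2028 is a leap year).
January 15, 2029 → January 15, 2030: 365 days.
January 2030: 31 − 15 = 16 days remain.
Then February 2030 (28), March (31): 28 + 31 = 59 days.
April 1–12, 2030: 12 days.
Residual: 87 days.
Total: 1913 days.
1913 mod 7 = 2, so 2 days after Wednesday is Friday.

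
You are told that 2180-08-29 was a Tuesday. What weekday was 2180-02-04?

Friday

Count forward from the earlier date (February 4, 2180) to the later (August 29, 2180):
February 2180: 29 − 4 = 25 days remain (2180 is a leap year, so February has 29 days).
Then March (31), April (30), May (31), June (30), July (31): 31 + 30 + 31 + 30 + 31 = 153 days.
August 1–29, 2180: 29 days.
Total: 25 + 153 + 29 = 207 days.
207 mod 7 = 4, so 4 days before Tuesday is Friday.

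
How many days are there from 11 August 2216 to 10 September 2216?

30

August 2216: 31 − 11 = 20 days remain.
September 1–10, 2216: 10 days.
Total: 20 + 10 = 30 days.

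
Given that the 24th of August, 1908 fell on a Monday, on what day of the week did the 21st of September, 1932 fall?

Day-of-year of August 24, 1908: 237.
Day-of-year of September 21, 1932: 265.
1908 has 366 days, so 366 − 237 = 129 days remain in 1908.
Full years 1909–1931: 18 common + 5 leap = 18×365 + 5×366 = 8400 days.
Total: 129 + 8400 + 265 = 8794 days.
8794 mod 7 = 2, so 2 days after Monday is Wednesday.

Wednesday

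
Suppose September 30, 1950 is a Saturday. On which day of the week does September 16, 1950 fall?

Saturday

Count forward from the earlier date (September 16, 1950) to the later (September 30, 1950):
Within September 1950: 30 − 16 = 14 days.
14 is a multiple of 7, so September 16, 1950 falls on the same weekday: Saturday.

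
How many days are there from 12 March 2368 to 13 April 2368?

32

March 2368: 31 − 12 = 19 days remain.
April 1–13, 2368: 13 days.
Total: 19 + 13 = 32 days.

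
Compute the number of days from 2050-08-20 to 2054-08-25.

August 20, 2050 → August 20, 2051: 365 days.
August 20, 2051 → August 20, 2052: 366 days (2052 is a leap year).
August 20, 2052 → August 20, 2053: 365 days.
August 20, 2053 → August 20, 2054: 365 days.
Within August 2054: 25 − 20 = 5 days.
Total: 1466 days.

1466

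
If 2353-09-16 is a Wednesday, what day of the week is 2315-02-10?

Count forward from the earlier date (February 10, 2315) to the later (September 16, 2353):
Day-of-year of February 10, 2315: 41.
Day-of-year of September 16, 2353: 259.
2315 has 365 days, so 365 − 41 = 324 days remain in 2315.
Full years 2316–2352: 27 common + 10 leap = 27×365 + 10×366 = 13515 days.
Total: 324 + 13515 + 259 = 14098 days.
14098 is a multiple of 7, so 2315-02-10 falls on the same weekday: Wednesday.

Wednesday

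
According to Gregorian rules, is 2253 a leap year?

2253 is not a leap year.

No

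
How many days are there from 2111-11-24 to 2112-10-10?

321

November 2111: 30 − 24 = 6 days remain.
Then 10 full months totalling 305 days.
October 1–10, 2112: 10 days.
Total: 6 + 305 + 10 = 321 days.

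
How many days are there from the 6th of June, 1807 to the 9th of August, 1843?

13213

Day-of-year of June 6, 1807: 157.
Day-of-year of August 9, 1843: 221.
1807 has 365 days, so 365 − 157 = 208 days remain in 1807.
Full years 1808–1842: 26 common + 9 leap = 26×365 + 9×366 = 12784 days.
Total: 208 + 12784 + 221 = 13213 days.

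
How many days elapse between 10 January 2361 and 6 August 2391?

From January 10, 2361 to January 10, 2391: 30 years, of which 7 contain a Feb 29 — 23×365 + 7×366 = 10957 days.
January 2391: 31 − 10 = 21 days remain.
Then February 2391 (28), March (31), April (30), May (31), June (30), July (31): 28 + 31 + 30 + 31 + 30 + 31 = 181 days.
August 1–6, 2391: 6 days.
Residual: 208 days.
Total: 11165 days.

11165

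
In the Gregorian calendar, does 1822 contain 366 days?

1822 is not a leap year.

No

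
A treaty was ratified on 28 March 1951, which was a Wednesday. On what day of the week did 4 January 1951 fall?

Thursday

Count forward from the earlier date (January 4, 1951) to the later (March 28, 1951):
January 1951: 31 − 4 = 27 days remain.
Then February 1951 (28): 28 days.
March 1–28, 1951: 28 days.
Total: 27 + 28 + 28 = 83 days.
83 mod 7 = 6, so 6 days before Wednesday is Thursday.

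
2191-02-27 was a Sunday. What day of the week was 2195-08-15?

February 27, 2191 → February 27, 2192: 365 days.
February 27, 2192 → February 27, 2193: 366 days (2192 is a leap year).
February 27, 2193 → February 27, 2194: 365 days.
February 27, 2194 → February 27, 2195: 365 days.
February 2195: 28 − 27 = 1 day remains (2195 is not a leap year, so February has 28 days).
Then March (31), April (30), May (31), June (30), July (31): 31 + 30 + 31 + 30 + 31 = 153 days.
August 1–15, 2195: 15 days.
Residual: 169 days.
Total: 1630 days.
1630 mod 7 = 6, so 6 days after Sunday is Saturday.

Saturday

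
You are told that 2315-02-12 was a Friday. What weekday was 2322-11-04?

Saturday

Day-of-year of February 12, 2315: 43.
Day-of-year of November 4, 2322: 308.
2315 has 365 days, so 365 − 43 = 322 days remain in 2315.
Full years: 2316: 366; 2317: 365; 2318: 365; 2319: 365; 2320: 366; 2321: 365. Sum = 2192.
Total: 322 + 2192 + 308 = 2822 days.
2822 mod 7 = 1, so 1 day after Friday is Saturday.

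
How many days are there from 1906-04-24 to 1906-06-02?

39

April 1906: 30 − 24 = 6 days remain.
Then May (31): 31 days.
June 1–2, 1906: 2 days.
Total: 6 + 31 + 2 = 39 days.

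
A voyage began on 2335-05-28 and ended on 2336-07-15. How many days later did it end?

414

May 2335: 31 − 28 = 3 days remain.
Then 13 full months totalling 396 days.
July 1–15, 2336: 15 days.
Total: 3 + 396 + 15 = 414 days.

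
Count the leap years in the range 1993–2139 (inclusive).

Years divisible by 4: 1996, 2000, …, 2136 — 36 in all.
Of these, 2100 is divisible by 100 but not 400, so not leap.
2000 is divisible by 400, so still leap.
Leap years: 36 − 1 = 35.

35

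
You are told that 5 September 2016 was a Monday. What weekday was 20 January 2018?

September 2016: 30 − 5 = 25 days remain.
Then 15 full months totalling 457 days.
January 1–20, 2018: 20 days.
Total: 25 + 457 + 20 = 502 days.
502 mod 7 = 5, so 5 days after Monday is Saturday.

Saturday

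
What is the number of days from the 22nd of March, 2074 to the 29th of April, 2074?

March 2074: 31 − 22 = 9 days remain.
April 1–29, 2074: 29 days.
Total: 9 + 29 = 38 days.

38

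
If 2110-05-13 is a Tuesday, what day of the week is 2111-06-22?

Day-of-year of May 13, 2110: 133.
Day-of-year of June 22, 2111: 173.
2110 has 365 days, so 365 − 133 = 232 days remain in 2110.
Total: 232 + 173 = 405 days.
405 mod 7 = 6, so 6 days after Tuesday is Monday.

Monday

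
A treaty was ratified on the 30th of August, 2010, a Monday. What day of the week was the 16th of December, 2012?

Sunday

August 30, 2010 → August 30, 2011: 365 days.
August 30, 2011 → August 30, 2012: 366 days (2012 is a leap year).
August 2012: 31 − 30 = 1 day remains.
Then September (30), October (31), November (30): 30 + 31 + 30 = 91 days.
December 1–16, 2012: 16 days.
Residual: 108 days.
Total: 839 days.
839 mod 7 = 6, so 6 days after Monday is Sunday.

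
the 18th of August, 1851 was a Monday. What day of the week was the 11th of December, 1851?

August 1851: 31 − 18 = 13 days remain.
Then September (30), October (31), November (30): 30 + 31 + 30 = 91 days.
December 1–11, 1851: 11 days.
Total: 13 + 91 + 11 = 115 days.
115 mod 7 = 3, so 3 days after Monday is Thursday.

Thursday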